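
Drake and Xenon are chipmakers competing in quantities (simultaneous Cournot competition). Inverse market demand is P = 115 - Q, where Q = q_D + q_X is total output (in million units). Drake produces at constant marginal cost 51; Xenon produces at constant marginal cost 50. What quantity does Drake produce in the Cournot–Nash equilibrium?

Drake's profit: π_D = (115 - Q)q_D - (51q_D). Setting ∂π_D/∂q_D = 0: 64 - 2q_D - (q_X) = 0.
Xenon's first-order condition: 65 - 2q_X - (q_D) = 0.
So q_D = (64 - q_X)/2 and q_X = (65 - q_D)/2.
Substituting one into the other gives q_D = 21 and q_X = 22.

21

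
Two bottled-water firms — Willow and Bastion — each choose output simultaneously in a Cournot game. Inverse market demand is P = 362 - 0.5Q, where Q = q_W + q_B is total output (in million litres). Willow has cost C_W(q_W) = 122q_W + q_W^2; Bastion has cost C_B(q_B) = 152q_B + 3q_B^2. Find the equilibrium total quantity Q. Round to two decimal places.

Willow's profit: π_W = (362 - 0.5Q)q_W - (122q_W + q_W²). Setting ∂π_W/∂q_W = 0: 240 - 3q_W - (1/2)(q_B) = 0.
Bastion's profit: π_B = (362 - 0.5Q)q_B - (152q_B + 3q_B²). Setting ∂π_B/∂q_B = 0: 210 - 7q_B - (1/2)(q_W) = 0.
So q_W = (240 - (1/2)q_B)/3 and q_B = (210 - (1/2)q_W)/7.
Solving the pair: q_W = 75.9036, q_B = 24.5783.
Total output Q = 75.9036 + 24.5783 = 100.4819.

100.48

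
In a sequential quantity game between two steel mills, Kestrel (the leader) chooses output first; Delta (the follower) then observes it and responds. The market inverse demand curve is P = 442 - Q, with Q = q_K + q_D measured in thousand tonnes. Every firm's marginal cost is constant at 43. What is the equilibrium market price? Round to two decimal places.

The follower Delta best-responds to any q_K: π_D = (442 - Q)q_D - 43q_D.
Setting the follower's marginal profit to zero, 399 - q_K - 2q_D = 0, i.e. q_D = (399 - q_K)/2.
Kestrel substitutes q_D(q_K) into its own profit: π_K = q_K(442 - q_K - (399 - q_K)/2) - 43q_K = (485/2 - (1/2)q_K)q_K - 43q_K.
Leader FOC: 399/2 - q_K = 0, so q_K = 399/2.
Then q_D = (399 - 399/2)/2 = 399/4.
Total output Q = 1197/4, so price P = 442 - 1197/4 = 571/4.

142.75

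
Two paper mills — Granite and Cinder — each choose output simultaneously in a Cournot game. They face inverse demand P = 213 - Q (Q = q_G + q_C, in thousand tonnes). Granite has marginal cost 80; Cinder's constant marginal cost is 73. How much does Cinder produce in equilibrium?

49

Granite's profit: π_G = (213 - Q)q_G - (80q_G). Setting ∂π_G/∂q_G = 0: 133 - 2q_G - (q_C) = 0.
Cinder's profit: π_C = (213 - Q)q_C - (73q_C). Setting ∂π_C/∂q_C = 0: 140 - 2q_C - (q_G) = 0.
Best responses: q_G = (133 - q_C)/2, q_C = (140 - q_G)/2.
Substituting one into the other gives q_G = 42 and q_C = 49.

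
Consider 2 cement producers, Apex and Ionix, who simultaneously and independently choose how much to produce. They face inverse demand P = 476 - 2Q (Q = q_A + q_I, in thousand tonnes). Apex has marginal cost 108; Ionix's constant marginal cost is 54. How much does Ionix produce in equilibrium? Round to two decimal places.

Apex's profit: π_A = (476 - 2Q)q_A - (108q_A). Setting ∂π_A/∂q_A = 0: 368 - 4q_A - 2(q_I) = 0.
Ionix's first-order condition: 422 - 4q_I - 2(q_A) = 0.
So q_A = (368 - 2q_I)/4 and q_I = (422 - 2q_A)/4.
Solving the pair: q_A = 157/3, q_I = 238/3.

79.33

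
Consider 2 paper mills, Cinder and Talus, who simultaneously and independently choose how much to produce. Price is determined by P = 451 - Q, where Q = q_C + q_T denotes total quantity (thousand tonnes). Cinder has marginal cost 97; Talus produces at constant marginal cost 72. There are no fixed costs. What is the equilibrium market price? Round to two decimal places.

206.67

Cinder's profit: π_C = (451 - Q)q_C - (97q_C). Setting ∂π_C/∂q_C = 0: 354 - 2q_C - (q_T) = 0.
Talus's first-order condition: 379 - 2q_T - (q_C) = 0.
Rearranging gives the reaction functions q_C = (354 - q_T)/2 and q_T = (379 - q_C)/2.
Substituting one into the other gives q_C = 329/3 and q_T = 404/3.
Total output Q = 733/3, so price P = 451 - 733/3 = 620/3.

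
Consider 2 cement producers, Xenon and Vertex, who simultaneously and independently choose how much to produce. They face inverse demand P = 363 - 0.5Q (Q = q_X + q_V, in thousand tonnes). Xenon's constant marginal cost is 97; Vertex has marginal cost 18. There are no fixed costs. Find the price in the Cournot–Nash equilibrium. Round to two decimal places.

159.33

Xenon's profit: π_X = (363 - 0.5Q)q_X - (97q_X). Setting ∂π_X/∂q_X = 0: 266 - q_X - (1/2)(q_V) = 0.
Vertex's profit: π_V = (363 - 0.5Q)q_V - (18q_V). Setting ∂π_V/∂q_V = 0: 345 - q_V - (1/2)(q_X) = 0.
So q_X = (266 - (1/2)q_V) and q_V = (345 - (1/2)q_X).
Substituting one into the other gives q_X = 374/3 and q_V = 848/3.
Total output Q = 1222/3, so price P = 363 - (1/2)·(1222/3) = 478/3.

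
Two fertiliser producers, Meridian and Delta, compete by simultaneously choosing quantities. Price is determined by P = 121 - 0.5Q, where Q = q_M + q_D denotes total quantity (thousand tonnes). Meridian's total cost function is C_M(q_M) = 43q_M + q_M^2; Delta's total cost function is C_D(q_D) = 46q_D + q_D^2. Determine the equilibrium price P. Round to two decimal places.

99.14

Meridian's profit: π_M = (121 - 0.5Q)q_M - (43q_M + q_M²). Setting ∂π_M/∂q_M = 0: 78 - 3q_M - (1/2)(q_D) = 0.
Delta's first-order condition: 75 - 3q_D - (1/2)(q_M) = 0.
Best responses: q_M = (78 - (1/2)q_D)/3, q_D = (75 - (1/2)q_M)/3.
Solving the pair: q_M = 786/35, q_D = 744/35.
Total output Q = 306/7, so price P = 121 - (1/2)·(306/7) = 694/7.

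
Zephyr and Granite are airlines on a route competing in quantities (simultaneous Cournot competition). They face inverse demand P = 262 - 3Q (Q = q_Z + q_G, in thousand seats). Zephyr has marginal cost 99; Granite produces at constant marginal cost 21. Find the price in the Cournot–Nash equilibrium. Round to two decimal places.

Zephyr's profit: π_Z = (262 - 3Q)q_Z - (99q_Z). Setting ∂π_Z/∂q_Z = 0: 163 - 6q_Z - 3(q_G) = 0.
Granite's profit: π_G = (262 - 3Q)q_G - (21q_G). Setting ∂π_G/∂q_G = 0: 241 - 6q_G - 3(q_Z) = 0.
Best responses: q_Z = (163 - 3q_G)/6, q_G = (241 - 3q_Z)/6.
Solving the pair: q_Z = 85/9, q_G = 319/9.
Total output Q = 404/9, so price P = 262 - 3·(404/9) = 382/3.

127.33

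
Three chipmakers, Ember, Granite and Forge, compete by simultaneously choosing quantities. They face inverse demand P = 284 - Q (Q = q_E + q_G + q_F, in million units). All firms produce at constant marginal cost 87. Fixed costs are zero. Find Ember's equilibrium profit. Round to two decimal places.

A representative firm's profit is π_i = q_i(284 - Q) - 87q_i.
Setting ∂π_i/∂q_i = 0 with rivals' quantities fixed: 197 - 2q_i - Σ_{j≠i} q_j = 0.
By symmetry each firm produces the same amount; substituting Σ_{j≠i} q_j = 2q_i yields q_i = 197/4.
Price P = 284 - 591/4 = 545/4.
Ember's profit: (545/4 - 87)·(197/4) = 2425.5625.

2425.56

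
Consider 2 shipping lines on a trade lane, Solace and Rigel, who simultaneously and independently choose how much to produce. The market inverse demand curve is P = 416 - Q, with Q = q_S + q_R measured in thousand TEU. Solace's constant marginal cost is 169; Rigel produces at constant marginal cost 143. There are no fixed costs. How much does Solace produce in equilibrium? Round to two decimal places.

73.67

Solace's profit: π_S = (416 - Q)q_S - (169q_S). Setting ∂π_S/∂q_S = 0: 247 - 2q_S - (q_R) = 0.
Rigel's first-order condition: 273 - 2q_R - (q_S) = 0.
So q_S = (247 - q_R)/2 and q_R = (273 - q_S)/2.
Substituting one into the other gives q_S = 221/3 and q_R = 299/3.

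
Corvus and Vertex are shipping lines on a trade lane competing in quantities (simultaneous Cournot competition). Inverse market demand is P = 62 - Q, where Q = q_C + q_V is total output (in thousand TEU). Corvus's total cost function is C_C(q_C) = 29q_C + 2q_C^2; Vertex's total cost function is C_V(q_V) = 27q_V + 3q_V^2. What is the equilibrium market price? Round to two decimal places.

53.36

Corvus's profit: π_C = (62 - Q)q_C - (29q_C + 2q_C²). Setting ∂π_C/∂q_C = 0: 33 - 6q_C - (q_V) = 0.
Vertex's first-order condition: 35 - 8q_V - (q_C) = 0.
Best responses: q_C = (33 - q_V)/6, q_V = (35 - q_C)/8.
Substituting one into the other gives q_C = 229/47 and q_V = 177/47.
Total output Q = 406/47, so price P = 62 - 406/47 = 53.3617.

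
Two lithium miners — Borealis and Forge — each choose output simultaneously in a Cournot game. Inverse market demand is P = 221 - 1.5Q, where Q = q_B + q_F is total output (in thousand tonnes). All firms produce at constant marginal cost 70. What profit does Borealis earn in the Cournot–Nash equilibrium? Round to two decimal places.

1688.96

A representative firm's profit is π_i = q_i(221 - 1.5Q) - 70q_i.
First-order condition (treating rivals' output as given): 151 - 3q_i - (3/2)q_j = 0.
With identical firms every q_j equals q_i, so q_j = q_i and 151 = (9/2)q_i, giving q_i = 302/9.
Price P = 221 - (3/2)·(604/9) = 361/3.
Borealis's profit: (361/3 - 70)·(302/9) = 1688.9630.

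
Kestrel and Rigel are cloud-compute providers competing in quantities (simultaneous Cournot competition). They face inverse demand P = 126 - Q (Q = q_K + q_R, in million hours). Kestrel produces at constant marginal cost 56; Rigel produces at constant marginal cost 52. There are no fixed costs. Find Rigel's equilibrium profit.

676

Kestrel's profit: π_K = (126 - Q)q_K - (56q_K). Setting ∂π_K/∂q_K = 0: 70 - 2q_K - (q_R) = 0.
Rigel's first-order condition: 74 - 2q_R - (q_K) = 0.
Rearranging gives the reaction functions q_K = (70 - q_R)/2 and q_R = (74 - q_K)/2.
Substituting one into the other gives q_K = 22 and q_R = 26.
Price P = 126 - 48 = 78.
Rigel's profit: (78 - 52)·26 = 676.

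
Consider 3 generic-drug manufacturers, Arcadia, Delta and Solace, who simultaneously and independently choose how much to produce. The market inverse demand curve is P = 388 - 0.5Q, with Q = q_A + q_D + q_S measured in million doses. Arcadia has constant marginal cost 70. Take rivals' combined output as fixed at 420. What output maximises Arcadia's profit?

108

With rivals' combined output fixed at 420, Arcadia's profit is π_A = (388 - (1/2)·420 - (1/2)q_A)q_A - (70q_A) = (178 - (1/2)q_A)q_A - (70q_A).
∂π_A/∂q_A = 108 - q_A = 0, so q_A = 108.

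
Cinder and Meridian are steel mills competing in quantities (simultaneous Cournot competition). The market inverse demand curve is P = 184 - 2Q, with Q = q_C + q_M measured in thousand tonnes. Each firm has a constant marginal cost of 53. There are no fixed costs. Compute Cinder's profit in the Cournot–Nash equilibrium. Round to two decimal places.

953.39

Each firm earns π_i = (184 - 2Q)q_i - 53q_i.
First-order condition (treating rivals' output as given): 131 - 4q_i - 2q_j = 0.
By symmetry each firm produces the same amount; substituting q_j = q_i yields q_i = 131/6.
Price P = 184 - 2·(131/3) = 290/3.
Cinder's profit: (290/3 - 53)·(131/6) = 953.3889.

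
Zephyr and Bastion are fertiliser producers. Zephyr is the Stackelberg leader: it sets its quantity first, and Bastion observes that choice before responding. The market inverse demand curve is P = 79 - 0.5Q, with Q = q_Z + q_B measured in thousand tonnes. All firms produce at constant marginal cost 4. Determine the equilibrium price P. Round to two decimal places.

22.75

The follower Bastion best-responds to any q_Z: π_B = (79 - 0.5Q)q_B - 4q_B.
Follower FOC: 75 - (1/2)q_Z - q_B = 0, so q_B(q_Z) = (75 - (1/2)q_Z).
Zephyr substitutes q_B(q_Z) into its own profit: π_Z = q_Z(79 - (1/2)q_Z - (75 - (1/2)q_Z)/2) - 4q_Z = (83/2 - (1/4)q_Z)q_Z - 4q_Z.
Maximising: ∂π_Z/∂q_Z = 75/2 - (1/2)q_Z = 0, giving q_Z = 75.
Then q_B = (75 - (1/2)·75) = 75/2.
Total output Q = 225/2, so price P = 79 - (1/2)·(225/2) = 91/4.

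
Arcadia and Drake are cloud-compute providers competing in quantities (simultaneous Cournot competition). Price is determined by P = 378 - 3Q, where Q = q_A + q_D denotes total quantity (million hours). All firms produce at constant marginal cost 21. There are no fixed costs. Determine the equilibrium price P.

A representative firm's profit is π_i = q_i(378 - 3Q) - 21q_i.
First-order condition (treating rivals' output as given): 357 - 6q_i - 3q_j = 0.
With identical firms every q_j equals q_i, so q_j = q_i and 357 = 9q_i, giving q_i = 119/3.
Total output Q = 238/3, so price P = 378 - 3·(238/3) = 140.

140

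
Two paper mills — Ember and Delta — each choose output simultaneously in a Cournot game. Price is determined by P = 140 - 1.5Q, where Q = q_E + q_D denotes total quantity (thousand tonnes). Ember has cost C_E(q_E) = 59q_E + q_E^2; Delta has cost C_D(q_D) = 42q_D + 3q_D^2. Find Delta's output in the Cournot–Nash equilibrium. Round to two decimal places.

Ember's profit: π_E = (140 - 1.5Q)q_E - (59q_E + q_E²). Setting ∂π_E/∂q_E = 0: 81 - 5q_E - (3/2)(q_D) = 0.
Delta's profit: π_D = (140 - 1.5Q)q_D - (42q_D + 3q_D²). Setting ∂π_D/∂q_D = 0: 98 - 9q_D - (3/2)(q_E) = 0.
Best responses: q_E = (81 - (3/2)q_D)/5, q_D = (98 - (3/2)q_E)/9.
Substituting one into the other gives q_E = 776/57 and q_D = 1474/171.

8.62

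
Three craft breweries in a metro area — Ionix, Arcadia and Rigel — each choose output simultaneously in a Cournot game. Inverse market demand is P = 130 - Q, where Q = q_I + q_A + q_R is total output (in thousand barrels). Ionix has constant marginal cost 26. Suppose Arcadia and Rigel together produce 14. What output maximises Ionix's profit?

45

With rivals' combined output fixed at 14, Ionix's profit is π_I = (130 - 14 - q_I)q_I - (26q_I) = (116 - q_I)q_I - (26q_I).
∂π_I/∂q_I = 90 - 2q_I = 0, so q_I = 45.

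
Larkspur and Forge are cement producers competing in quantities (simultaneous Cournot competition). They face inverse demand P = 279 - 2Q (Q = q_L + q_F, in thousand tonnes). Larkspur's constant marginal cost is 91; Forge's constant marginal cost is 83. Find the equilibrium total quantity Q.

Larkspur's profit: π_L = (279 - 2Q)q_L - (91q_L). Setting ∂π_L/∂q_L = 0: 188 - 4q_L - 2(q_F) = 0.
Forge's profit: π_F = (279 - 2Q)q_F - (83q_F). Setting ∂π_F/∂q_F = 0: 196 - 4q_F - 2(q_L) = 0.
Rearranging gives the reaction functions q_L = (188 - 2q_F)/4 and q_F = (196 - 2q_L)/4.
Solving the pair: q_L = 30, q_F = 34.
Total output Q = 30 + 34 = 64.

64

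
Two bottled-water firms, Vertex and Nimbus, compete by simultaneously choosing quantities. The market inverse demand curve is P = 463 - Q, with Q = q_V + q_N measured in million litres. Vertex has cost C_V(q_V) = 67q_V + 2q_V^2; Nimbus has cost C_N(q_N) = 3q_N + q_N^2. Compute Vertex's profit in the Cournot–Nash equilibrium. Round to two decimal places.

7164.70

Vertex's profit: π_V = (463 - Q)q_V - (67q_V + 2q_V²). Setting ∂π_V/∂q_V = 0: 396 - 6q_V - (q_N) = 0.
Nimbus's profit: π_N = (463 - Q)q_N - (3q_N + q_N²). Setting ∂π_N/∂q_N = 0: 460 - 4q_N - (q_V) = 0.
Rearranging gives the reaction functions q_V = (396 - q_N)/6 and q_N = (460 - q_V)/4.
Solving the pair: q_V = 1124/23, q_N = 102.7826.
Price P = 463 - 151.6522 = 311.3478.
Vertex's profit: 311.3478·(1124/23) - 67·(1124/23) - 2(1124/23)² = 7164.7032.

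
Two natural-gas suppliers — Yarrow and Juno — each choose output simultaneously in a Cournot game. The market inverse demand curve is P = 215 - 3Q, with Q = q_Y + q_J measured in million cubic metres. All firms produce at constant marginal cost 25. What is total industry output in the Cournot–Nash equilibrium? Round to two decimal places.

Each firm earns π_i = (215 - 3Q)q_i - 25q_i.
First-order condition (treating rivals' output as given): 190 - 6q_i - 3q_j = 0.
By symmetry each firm produces the same amount; substituting q_j = q_i yields q_i = 190/9.
Total output Q = 190/9 + 190/9 = 380/9.

42.22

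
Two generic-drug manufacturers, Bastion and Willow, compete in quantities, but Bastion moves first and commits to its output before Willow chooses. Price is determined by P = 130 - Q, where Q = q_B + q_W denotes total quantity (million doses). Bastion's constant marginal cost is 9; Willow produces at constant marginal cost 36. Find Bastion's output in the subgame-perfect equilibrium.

Solve by backward induction. Given q_B, the follower Willow maximises π_W = (130 - q_B - q_W)q_W - 36q_W.
∂π_W/∂q_W = 94 - q_B - 2q_W = 0 gives the reaction function q_W = (94 - q_B)/2.
The leader anticipates this reaction. Substituting into P = 130 - Q gives P = 83 - (1/2)q_B, so π_B = (83 - (1/2)q_B)q_B - 9q_B.
The leader's first-order condition 74 - q_B = 0 yields q_B = 74.
Then q_W = (94 - 74)/2 = 10.

74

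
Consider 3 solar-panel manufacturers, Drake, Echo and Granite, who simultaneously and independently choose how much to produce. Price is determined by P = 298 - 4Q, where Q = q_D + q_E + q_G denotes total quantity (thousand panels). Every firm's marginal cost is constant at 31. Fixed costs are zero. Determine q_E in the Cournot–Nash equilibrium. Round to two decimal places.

Each firm earns π_i = (298 - 4Q)q_i - 31q_i.
Setting ∂π_i/∂q_i = 0 with rivals' quantities fixed: 267 - 8q_i - 4·Σ_{j≠i} q_j = 0.
With identical firms every q_j equals q_i, so Σ_{j≠i} q_j = 2q_i and 267 = 16q_i, giving q_i = 267/16.

16.69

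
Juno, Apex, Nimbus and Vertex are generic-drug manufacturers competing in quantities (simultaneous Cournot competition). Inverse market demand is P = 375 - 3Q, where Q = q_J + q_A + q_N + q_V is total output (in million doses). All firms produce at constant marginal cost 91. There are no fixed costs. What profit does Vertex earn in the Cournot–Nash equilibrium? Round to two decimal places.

Each firm earns π_i = (375 - 3Q)q_i - 91q_i.
Setting ∂π_i/∂q_i = 0 with rivals' quantities fixed: 284 - 6q_i - 3·Σ_{j≠i} q_j = 0.
By symmetry each firm produces the same amount; substituting Σ_{j≠i} q_j = 3q_i yields q_i = 284/15.
Price P = 375 - 3·(1136/15) = 739/5.
Vertex's profit: (739/5 - 91)·(284/15) = 1075.4133.

1075.41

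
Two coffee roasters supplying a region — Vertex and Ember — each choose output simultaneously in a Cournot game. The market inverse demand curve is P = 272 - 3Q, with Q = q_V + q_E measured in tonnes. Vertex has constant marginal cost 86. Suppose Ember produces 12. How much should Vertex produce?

25

With the rival's output fixed at 12, Vertex's profit is π_V = (272 - 3·12 - 3q_V)q_V - (86q_V) = (236 - 3q_V)q_V - (86q_V).
∂π_V/∂q_V = 150 - 6q_V = 0, so q_V = 25.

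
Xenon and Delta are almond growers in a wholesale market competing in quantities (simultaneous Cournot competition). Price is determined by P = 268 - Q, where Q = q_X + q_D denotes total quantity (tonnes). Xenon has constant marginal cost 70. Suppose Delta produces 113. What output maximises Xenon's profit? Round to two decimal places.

42.50

With the rival's output fixed at 113, Xenon's profit is π_X = (268 - 113 - q_X)q_X - (70q_X) = (155 - q_X)q_X - (70q_X).
∂π_X/∂q_X = 85 - 2q_X = 0, so q_X = 85/2.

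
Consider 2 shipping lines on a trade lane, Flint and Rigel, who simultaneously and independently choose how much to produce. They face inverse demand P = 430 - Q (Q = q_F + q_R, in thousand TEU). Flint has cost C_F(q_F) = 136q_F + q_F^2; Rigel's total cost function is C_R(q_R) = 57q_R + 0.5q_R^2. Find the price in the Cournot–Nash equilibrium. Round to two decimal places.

274.82

Flint's profit: π_F = (430 - Q)q_F - (136q_F + q_F²). Setting ∂π_F/∂q_F = 0: 294 - 4q_F - (q_R) = 0.
Rigel's profit: π_R = (430 - Q)q_R - (57q_R + (1/2)q_R²). Setting ∂π_R/∂q_R = 0: 373 - 3q_R - (q_F) = 0.
Best responses: q_F = (294 - q_R)/4, q_R = (373 - q_F)/3.
Solving the pair: q_F = 509/11, q_R = 1198/11.
Total output Q = 1707/11, so price P = 430 - 1707/11 = 274.8182.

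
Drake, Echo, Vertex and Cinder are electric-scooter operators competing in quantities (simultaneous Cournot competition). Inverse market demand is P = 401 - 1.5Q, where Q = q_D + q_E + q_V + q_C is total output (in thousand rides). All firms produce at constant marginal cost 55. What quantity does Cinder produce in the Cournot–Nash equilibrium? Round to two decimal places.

Each firm earns π_i = (401 - 1.5Q)q_i - 55q_i.
Setting ∂π_i/∂q_i = 0 with rivals' quantities fixed: 346 - 3q_i - (3/2)·Σ_{j≠i} q_j = 0.
With identical firms every q_j equals q_i, so Σ_{j≠i} q_j = 3q_i and 346 = (15/2)q_i, giving q_i = 692/15.

46.13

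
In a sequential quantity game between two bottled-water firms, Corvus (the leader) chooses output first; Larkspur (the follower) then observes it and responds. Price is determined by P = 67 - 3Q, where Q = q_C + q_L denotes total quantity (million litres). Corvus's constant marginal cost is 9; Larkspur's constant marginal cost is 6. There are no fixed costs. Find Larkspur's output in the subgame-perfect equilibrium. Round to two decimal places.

The follower Larkspur best-responds to any q_C: π_L = (67 - 3Q)q_L - 6q_L.
∂π_L/∂q_L = 61 - 3q_C - 6q_L = 0 gives the reaction function q_L = (61 - 3q_C)/6.
Corvus substitutes q_L(q_C) into its own profit: π_C = q_C(67 - 3q_C - (61 - 3q_C)/2) - 9q_C = (73/2 - (3/2)q_C)q_C - 9q_C.
The leader's first-order condition 55/2 - 3q_C = 0 yields q_C = 55/6.
Then q_L = (61 - 3·(55/6))/6 = 67/12.

5.58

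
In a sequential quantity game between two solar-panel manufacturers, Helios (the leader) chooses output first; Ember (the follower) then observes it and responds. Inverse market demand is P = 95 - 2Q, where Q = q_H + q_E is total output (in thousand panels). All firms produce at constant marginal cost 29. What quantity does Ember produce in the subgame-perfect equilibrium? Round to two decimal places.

The follower Ember best-responds to any q_H: π_E = (95 - 2Q)q_E - 29q_E.
Follower FOC: 66 - 2q_H - 4q_E = 0, so q_E(q_H) = (66 - 2q_H)/4.
The leader anticipates this reaction. Substituting into P = 95 - 2Q gives P = 62 - q_H, so π_H = (62 - q_H)q_H - 29q_H.
Maximising: ∂π_H/∂q_H = 33 - 2q_H = 0, giving q_H = 33/2.
Then q_E = (66 - 2·(33/2))/4 = 33/4.

8.25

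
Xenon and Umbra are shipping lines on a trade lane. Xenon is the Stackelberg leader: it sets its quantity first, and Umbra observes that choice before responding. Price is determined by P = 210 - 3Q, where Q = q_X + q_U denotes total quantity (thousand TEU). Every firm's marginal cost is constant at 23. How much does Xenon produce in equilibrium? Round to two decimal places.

Solve by backward induction. Given q_X, the follower Umbra maximises π_U = (210 - 3q_X - 3q_U)q_U - 23q_U.
Setting the follower's marginal profit to zero, 187 - 3q_X - 6q_U = 0, i.e. q_U = (187 - 3q_X)/6.
The leader anticipates this reaction. Substituting into P = 210 - 3Q gives P = 233/2 - (3/2)q_X, so π_X = (233/2 - (3/2)q_X)q_X - 23q_X.
Maximising: ∂π_X/∂q_X = 187/2 - 3q_X = 0, giving q_X = 187/6.
Then q_U = (187 - 3·(187/6))/6 = 187/12.

31.17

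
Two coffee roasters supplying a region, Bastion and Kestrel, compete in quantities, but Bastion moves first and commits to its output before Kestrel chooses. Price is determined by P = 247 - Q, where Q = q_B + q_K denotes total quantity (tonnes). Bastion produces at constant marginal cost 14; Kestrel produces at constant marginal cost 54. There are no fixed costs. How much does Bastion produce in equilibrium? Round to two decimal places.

The follower Kestrel best-responds to any q_B: π_K = (247 - Q)q_K - 54q_K.
∂π_K/∂q_K = 193 - q_B - 2q_K = 0 gives the reaction function q_K = (193 - q_B)/2.
The leader anticipates this reaction. Substituting into P = 247 - Q gives P = 301/2 - (1/2)q_B, so π_B = (301/2 - (1/2)q_B)q_B - 14q_B.
Leader FOC: 273/2 - q_B = 0, so q_B = 273/2.
Then q_K = (193 - 273/2)/2 = 113/4.

136.50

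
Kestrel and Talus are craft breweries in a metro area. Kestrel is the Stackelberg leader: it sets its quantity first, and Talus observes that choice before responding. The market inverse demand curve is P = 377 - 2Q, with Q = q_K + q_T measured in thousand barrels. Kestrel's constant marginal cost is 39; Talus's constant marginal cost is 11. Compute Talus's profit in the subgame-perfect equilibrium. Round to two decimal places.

The follower Talus best-responds to any q_K: π_T = (377 - 2Q)q_T - 11q_T.
Setting the follower's marginal profit to zero, 366 - 2q_K - 4q_T = 0, i.e. q_T = (366 - 2q_K)/4.
Kestrel substitutes q_T(q_K) into its own profit: π_K = q_K(377 - 2q_K - (366 - 2q_K)/2) - 39q_K = (194 - q_K)q_K - 39q_K.
Maximising: ∂π_K/∂q_K = 155 - 2q_K = 0, giving q_K = 155/2.
Then q_T = (366 - 2·(155/2))/4 = 211/4.
Price P = 377 - 2·(521/4) = 233/2.
Talus's profit: (233/2 - 11)·(211/4) = 5565.1250.

5565.13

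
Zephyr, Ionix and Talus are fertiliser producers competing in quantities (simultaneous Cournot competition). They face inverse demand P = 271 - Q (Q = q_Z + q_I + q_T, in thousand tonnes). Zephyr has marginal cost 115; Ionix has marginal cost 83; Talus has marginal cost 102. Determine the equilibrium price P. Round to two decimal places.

Zephyr's profit: π_Z = (271 - Q)q_Z - (115q_Z). Setting ∂π_Z/∂q_Z = 0: 156 - 2q_Z - (q_I + q_T) = 0.
Ionix's profit: π_I = (271 - Q)q_I - (83q_I). Setting ∂π_I/∂q_I = 0: 188 - 2q_I - (q_Z + q_T) = 0.
Talus's profit: π_T = (271 - Q)q_T - (102q_T). Setting ∂π_T/∂q_T = 0: 169 - 2q_T - (q_Z + q_I) = 0.
Summing all 3 equations gives 513 − 4Q = 0, hence Q = 513/4.
Back-substituting: q_Z = (156 − 513/4) = 111/4, q_I = (188 − 513/4) = 239/4, q_T = (169 − 513/4) = 163/4.
Total output Q = 513/4, so price P = 271 - 513/4 = 571/4.

142.75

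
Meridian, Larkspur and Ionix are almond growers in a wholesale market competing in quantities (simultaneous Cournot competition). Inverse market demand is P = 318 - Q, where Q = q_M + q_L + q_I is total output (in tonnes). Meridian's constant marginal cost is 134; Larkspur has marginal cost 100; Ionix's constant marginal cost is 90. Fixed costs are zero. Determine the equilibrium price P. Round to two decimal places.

160.50

Meridian's profit: π_M = (318 - Q)q_M - (134q_M). Setting ∂π_M/∂q_M = 0: 184 - 2q_M - (q_L + q_I) = 0.
Larkspur's profit: π_L = (318 - Q)q_L - (100q_L). Setting ∂π_L/∂q_L = 0: 218 - 2q_L - (q_M + q_I) = 0.
Ionix's profit: π_I = (318 - Q)q_I - (90q_I). Setting ∂π_I/∂q_I = 0: 228 - 2q_I - (q_M + q_L) = 0.
Summing all 3 equations gives 630 − 4Q = 0, hence Q = 315/2.
Back-substituting: q_M = (184 − 315/2) = 53/2, q_L = (218 − 315/2) = 121/2, q_I = (228 − 315/2) = 141/2.
Total output Q = 315/2, so price P = 318 - 315/2 = 321/2.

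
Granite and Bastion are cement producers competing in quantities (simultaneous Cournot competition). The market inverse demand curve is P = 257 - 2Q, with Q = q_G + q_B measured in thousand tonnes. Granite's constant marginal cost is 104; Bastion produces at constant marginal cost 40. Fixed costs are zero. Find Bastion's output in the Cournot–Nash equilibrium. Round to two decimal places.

Granite's profit: π_G = (257 - 2Q)q_G - (104q_G). Setting ∂π_G/∂q_G = 0: 153 - 4q_G - 2(q_B) = 0.
Bastion's first-order condition: 217 - 4q_B - 2(q_G) = 0.
Best responses: q_G = (153 - 2q_B)/4, q_B = (217 - 2q_G)/4.
Solving the pair: q_G = 89/6, q_B = 281/6.

46.83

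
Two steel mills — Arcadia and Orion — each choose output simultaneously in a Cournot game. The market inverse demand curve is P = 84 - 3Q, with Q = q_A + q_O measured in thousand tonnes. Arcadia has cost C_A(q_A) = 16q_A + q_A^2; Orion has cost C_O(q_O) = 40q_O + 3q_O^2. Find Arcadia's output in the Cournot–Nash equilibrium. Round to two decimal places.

7.86

Arcadia's profit: π_A = (84 - 3Q)q_A - (16q_A + q_A²). Setting ∂π_A/∂q_A = 0: 68 - 8q_A - 3(q_O) = 0.
Orion's profit: π_O = (84 - 3Q)q_O - (40q_O + 3q_O²). Setting ∂π_O/∂q_O = 0: 44 - 12q_O - 3(q_A) = 0.
Best responses: q_A = (68 - 3q_O)/8, q_O = (44 - 3q_A)/12.
Solving the pair: q_A = 228/29, q_O = 148/87.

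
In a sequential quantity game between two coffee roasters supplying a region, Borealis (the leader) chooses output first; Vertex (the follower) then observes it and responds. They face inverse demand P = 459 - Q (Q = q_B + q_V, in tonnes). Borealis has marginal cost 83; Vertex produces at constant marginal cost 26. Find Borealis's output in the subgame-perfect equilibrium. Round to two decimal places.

Solve by backward induction. Given q_B, the follower Vertex maximises π_V = (459 - q_B - q_V)q_V - 26q_V.
∂π_V/∂q_V = 433 - q_B - 2q_V = 0 gives the reaction function q_V = (433 - q_B)/2.
The leader anticipates this reaction. Substituting into P = 459 - Q gives P = 485/2 - (1/2)q_B, so π_B = (485/2 - (1/2)q_B)q_B - 83q_B.
Maximising: ∂π_B/∂q_B = 319/2 - q_B = 0, giving q_B = 319/2.
Then q_V = (433 - 319/2)/2 = 547/4.

159.50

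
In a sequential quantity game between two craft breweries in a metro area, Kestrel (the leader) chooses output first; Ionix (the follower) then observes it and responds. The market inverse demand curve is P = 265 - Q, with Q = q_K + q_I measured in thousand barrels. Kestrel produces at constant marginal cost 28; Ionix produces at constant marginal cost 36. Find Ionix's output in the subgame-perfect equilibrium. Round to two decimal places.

53.25

Solve by backward induction. Given q_K, the follower Ionix maximises π_I = (265 - q_K - q_I)q_I - 36q_I.
Setting the follower's marginal profit to zero, 229 - q_K - 2q_I = 0, i.e. q_I = (229 - q_K)/2.
Kestrel substitutes q_I(q_K) into its own profit: π_K = q_K(265 - q_K - (229 - q_K)/2) - 28q_K = (301/2 - (1/2)q_K)q_K - 28q_K.
Maximising: ∂π_K/∂q_K = 245/2 - q_K = 0, giving q_K = 245/2.
Then q_I = (229 - 245/2)/2 = 213/4.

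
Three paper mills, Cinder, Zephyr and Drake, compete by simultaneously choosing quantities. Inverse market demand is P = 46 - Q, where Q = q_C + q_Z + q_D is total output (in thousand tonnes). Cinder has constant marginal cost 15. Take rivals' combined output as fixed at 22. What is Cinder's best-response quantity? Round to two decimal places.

4.50

With rivals' combined output fixed at 22, Cinder's profit is π_C = (46 - 22 - q_C)q_C - (15q_C) = (24 - q_C)q_C - (15q_C).
∂π_C/∂q_C = 9 - 2q_C = 0, so q_C = 9/2.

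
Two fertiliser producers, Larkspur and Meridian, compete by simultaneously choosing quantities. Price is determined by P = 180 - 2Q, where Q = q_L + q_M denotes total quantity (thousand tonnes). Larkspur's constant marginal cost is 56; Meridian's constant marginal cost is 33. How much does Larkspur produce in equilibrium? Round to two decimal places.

16.83

Larkspur's profit: π_L = (180 - 2Q)q_L - (56q_L). Setting ∂π_L/∂q_L = 0: 124 - 4q_L - 2(q_M) = 0.
Meridian's profit: π_M = (180 - 2Q)q_M - (33q_M). Setting ∂π_M/∂q_M = 0: 147 - 4q_M - 2(q_L) = 0.
Best responses: q_L = (124 - 2q_M)/4, q_M = (147 - 2q_L)/4.
Solving the pair: q_L = 101/6, q_M = 85/3.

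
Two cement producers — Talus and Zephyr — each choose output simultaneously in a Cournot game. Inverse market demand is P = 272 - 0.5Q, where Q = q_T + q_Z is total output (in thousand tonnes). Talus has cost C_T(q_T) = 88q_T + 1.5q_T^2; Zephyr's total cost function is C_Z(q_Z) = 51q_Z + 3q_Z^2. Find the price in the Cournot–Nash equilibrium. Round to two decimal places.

Talus's profit: π_T = (272 - 0.5Q)q_T - (88q_T + (3/2)q_T²). Setting ∂π_T/∂q_T = 0: 184 - 4q_T - (1/2)(q_Z) = 0.
Zephyr's profit: π_Z = (272 - 0.5Q)q_Z - (51q_Z + 3q_Z²). Setting ∂π_Z/∂q_Z = 0: 221 - 7q_Z - (1/2)(q_T) = 0.
So q_T = (184 - (1/2)q_Z)/4 and q_Z = (221 - (1/2)q_T)/7.
Solving the pair: q_T = 1570/37, q_Z = 1056/37.
Total output Q = 70.9730, so price P = 272 - (1/2)·70.9730 = 236.5135.

236.51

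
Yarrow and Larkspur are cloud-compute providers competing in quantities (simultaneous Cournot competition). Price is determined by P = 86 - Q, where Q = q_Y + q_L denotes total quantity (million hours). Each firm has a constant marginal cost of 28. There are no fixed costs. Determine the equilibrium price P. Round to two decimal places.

A representative firm's profit is π_i = q_i(86 - Q) - 28q_i.
First-order condition (treating rivals' output as given): 58 - 2q_i - q_j = 0.
With identical firms every q_j equals q_i, so q_j = q_i and 58 = 3q_i, giving q_i = 58/3.
Total output Q = 116/3, so price P = 86 - 116/3 = 142/3.

47.33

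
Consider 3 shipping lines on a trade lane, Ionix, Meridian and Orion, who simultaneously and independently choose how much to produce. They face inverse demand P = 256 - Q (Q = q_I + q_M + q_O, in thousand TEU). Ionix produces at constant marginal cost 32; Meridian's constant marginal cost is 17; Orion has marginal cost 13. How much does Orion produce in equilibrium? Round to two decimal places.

Ionix's profit: π_I = (256 - Q)q_I - (32q_I). Setting ∂π_I/∂q_I = 0: 224 - 2q_I - (q_M + q_O) = 0.
Meridian's first-order condition: 239 - 2q_M - (q_I + q_O) = 0.
Orion's first-order condition: 243 - 2q_O - (q_I + q_M) = 0.
Adding the 3 conditions: 706 − 2Q − 2Q = 0, i.e. Q = 353/2.
Back-substituting: q_I = (224 − 353/2) = 95/2, q_M = (239 − 353/2) = 125/2, q_O = (243 − 353/2) = 133/2.

66.50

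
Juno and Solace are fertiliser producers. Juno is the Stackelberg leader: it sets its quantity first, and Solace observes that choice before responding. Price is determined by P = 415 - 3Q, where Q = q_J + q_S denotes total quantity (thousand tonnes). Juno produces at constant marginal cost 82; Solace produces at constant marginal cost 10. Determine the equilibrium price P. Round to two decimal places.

The follower Solace best-responds to any q_J: π_S = (415 - 3Q)q_S - 10q_S.
∂π_S/∂q_S = 405 - 3q_J - 6q_S = 0 gives the reaction function q_S = (405 - 3q_J)/6.
Juno substitutes q_S(q_J) into its own profit: π_J = q_J(415 - 3q_J - (405 - 3q_J)/2) - 82q_J = (425/2 - (3/2)q_J)q_J - 82q_J.
Maximising: ∂π_J/∂q_J = 261/2 - 3q_J = 0, giving q_J = 87/2.
Then q_S = (405 - 3·(87/2))/6 = 183/4.
Total output Q = 357/4, so price P = 415 - 3·(357/4) = 589/4.

147.25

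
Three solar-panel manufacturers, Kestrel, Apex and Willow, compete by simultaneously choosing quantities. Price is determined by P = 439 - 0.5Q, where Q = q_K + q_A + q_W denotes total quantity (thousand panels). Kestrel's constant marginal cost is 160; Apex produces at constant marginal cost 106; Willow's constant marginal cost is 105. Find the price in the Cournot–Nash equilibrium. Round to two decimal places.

202.50

Kestrel's profit: π_K = (439 - 0.5Q)q_K - (160q_K). Setting ∂π_K/∂q_K = 0: 279 - q_K - (1/2)(q_A + q_W) = 0.
Apex's first-order condition: 333 - q_A - (1/2)(q_K + q_W) = 0.
Willow's profit: π_W = (439 - 0.5Q)q_W - (105q_W). Setting ∂π_W/∂q_W = 0: 334 - q_W - (1/2)(q_K + q_A) = 0.
Adding the 3 conditions: 946 − Q − Q = 0, i.e. Q = 473.
Back-substituting: q_K = (279 − 473/2)/(1/2) = 85, q_A = (333 − 473/2)/(1/2) = 193, q_W = (334 − 473/2)/(1/2) = 195.
Total output Q = 473, so price P = 439 - (1/2)·473 = 405/2.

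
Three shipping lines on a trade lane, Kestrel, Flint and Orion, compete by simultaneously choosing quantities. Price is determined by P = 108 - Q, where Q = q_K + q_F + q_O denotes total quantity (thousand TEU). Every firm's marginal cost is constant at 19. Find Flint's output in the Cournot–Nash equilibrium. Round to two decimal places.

A representative firm's profit is π_i = q_i(108 - Q) - 19q_i.
First-order condition (treating rivals' output as given): 89 - 2q_i - Σ_{j≠i} q_j = 0.
With identical firms every q_j equals q_i, so Σ_{j≠i} q_j = 2q_i and 89 = 4q_i, giving q_i = 89/4.

22.25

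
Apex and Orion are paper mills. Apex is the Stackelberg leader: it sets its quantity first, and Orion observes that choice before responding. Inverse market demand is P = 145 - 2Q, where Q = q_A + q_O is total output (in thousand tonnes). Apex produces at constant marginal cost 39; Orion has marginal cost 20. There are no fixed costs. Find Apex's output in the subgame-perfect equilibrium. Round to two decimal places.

21.75

The follower Orion best-responds to any q_A: π_O = (145 - 2Q)q_O - 20q_O.
Follower FOC: 125 - 2q_A - 4q_O = 0, so q_O(q_A) = (125 - 2q_A)/4.
The leader anticipates this reaction. Substituting into P = 145 - 2Q gives P = 165/2 - q_A, so π_A = (165/2 - q_A)q_A - 39q_A.
Maximising: ∂π_A/∂q_A = 87/2 - 2q_A = 0, giving q_A = 87/4.
Then q_O = (125 - 2·(87/4))/4 = 163/8.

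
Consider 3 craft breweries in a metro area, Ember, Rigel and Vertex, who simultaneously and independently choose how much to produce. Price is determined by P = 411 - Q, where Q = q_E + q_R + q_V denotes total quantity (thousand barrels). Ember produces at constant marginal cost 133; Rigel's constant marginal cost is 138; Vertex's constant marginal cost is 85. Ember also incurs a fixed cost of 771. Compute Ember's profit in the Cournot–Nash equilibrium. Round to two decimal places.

2680.56

Ember's profit: π_E = (411 - Q)q_E - (133q_E). Setting ∂π_E/∂q_E = 0: 278 - 2q_E - (q_R + q_V) = 0.
Rigel's profit: π_R = (411 - Q)q_R - (138q_R). Setting ∂π_R/∂q_R = 0: 273 - 2q_R - (q_E + q_V) = 0.
Vertex's profit: π_V = (411 - Q)q_V - (85q_V). Setting ∂π_V/∂q_V = 0: 326 - 2q_V - (q_E + q_R) = 0.
Adding the 3 conditions: 877 − 2Q − 2Q = 0, i.e. Q = 877/4.
Back-substituting: q_E = (278 − 877/4) = 235/4, q_R = (273 − 877/4) = 215/4, q_V = (326 − 877/4) = 427/4.
Price P = 411 - 877/4 = 767/4.
Ember's profit: (767/4 - 133)·(235/4) - 771 = 2680.5625.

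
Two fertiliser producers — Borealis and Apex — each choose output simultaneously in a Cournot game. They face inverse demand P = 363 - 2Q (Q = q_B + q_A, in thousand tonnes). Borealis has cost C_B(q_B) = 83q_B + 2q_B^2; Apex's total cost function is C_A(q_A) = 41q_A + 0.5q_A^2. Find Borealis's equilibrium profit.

Borealis's profit: π_B = (363 - 2Q)q_B - (83q_B + 2q_B²). Setting ∂π_B/∂q_B = 0: 280 - 8q_B - 2(q_A) = 0.
Apex's profit: π_A = (363 - 2Q)q_A - (41q_A + (1/2)q_A²). Setting ∂π_A/∂q_A = 0: 322 - 5q_A - 2(q_B) = 0.
Best responses: q_B = (280 - 2q_A)/8, q_A = (322 - 2q_B)/5.
Solving the pair: q_B = 21, q_A = 56.
Price P = 363 - 2·77 = 209.
Borealis's profit: 209·21 - 83·21 - 2·21² = 1764.

1764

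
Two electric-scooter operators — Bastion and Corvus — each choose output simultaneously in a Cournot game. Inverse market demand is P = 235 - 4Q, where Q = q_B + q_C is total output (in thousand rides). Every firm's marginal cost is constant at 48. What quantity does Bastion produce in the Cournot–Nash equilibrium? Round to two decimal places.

Each firm earns π_i = (235 - 4Q)q_i - 48q_i.
First-order condition (treating rivals' output as given): 187 - 8q_i - 4q_j = 0.
With identical firms every q_j equals q_i, so q_j = q_i and 187 = 12q_i, giving q_i = 187/12.

15.58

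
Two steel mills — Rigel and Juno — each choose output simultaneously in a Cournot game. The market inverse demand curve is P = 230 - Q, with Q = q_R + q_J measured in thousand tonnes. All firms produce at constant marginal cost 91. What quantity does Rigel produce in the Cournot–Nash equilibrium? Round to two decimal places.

46.33

Each firm earns π_i = (230 - Q)q_i - 91q_i.
Setting ∂π_i/∂q_i = 0 with rivals' quantities fixed: 139 - 2q_i - q_j = 0.
With identical firms every q_j equals q_i, so q_j = q_i and 139 = 3q_i, giving q_i = 139/3.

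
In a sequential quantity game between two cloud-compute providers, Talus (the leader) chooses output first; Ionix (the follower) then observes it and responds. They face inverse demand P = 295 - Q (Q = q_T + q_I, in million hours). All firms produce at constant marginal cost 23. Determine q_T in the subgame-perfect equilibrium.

Solve by backward induction. Given q_T, the follower Ionix maximises π_I = (295 - q_T - q_I)q_I - 23q_I.
Setting the follower's marginal profit to zero, 272 - q_T - 2q_I = 0, i.e. q_I = (272 - q_T)/2.
Talus substitutes q_I(q_T) into its own profit: π_T = q_T(295 - q_T - (272 - q_T)/2) - 23q_T = (159 - (1/2)q_T)q_T - 23q_T.
Leader FOC: 136 - q_T = 0, so q_T = 136.
Then q_I = (272 - 136)/2 = 68.

136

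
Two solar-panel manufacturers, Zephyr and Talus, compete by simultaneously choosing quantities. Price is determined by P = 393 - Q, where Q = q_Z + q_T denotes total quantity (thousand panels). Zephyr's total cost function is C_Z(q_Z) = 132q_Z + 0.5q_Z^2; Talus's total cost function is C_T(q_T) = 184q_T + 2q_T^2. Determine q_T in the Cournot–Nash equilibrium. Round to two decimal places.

21.53

Zephyr's profit: π_Z = (393 - Q)q_Z - (132q_Z + (1/2)q_Z²). Setting ∂π_Z/∂q_Z = 0: 261 - 3q_Z - (q_T) = 0.
Talus's profit: π_T = (393 - Q)q_T - (184q_T + 2q_T²). Setting ∂π_T/∂q_T = 0: 209 - 6q_T - (q_Z) = 0.
So q_Z = (261 - q_T)/3 and q_T = (209 - q_Z)/6.
Substituting one into the other gives q_Z = 1357/17 and q_T = 366/17.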